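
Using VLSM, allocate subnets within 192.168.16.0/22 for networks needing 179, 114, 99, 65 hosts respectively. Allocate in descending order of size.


179 hosts -> /24 (254 usable): 192.168.16.0/24
114 hosts -> /25 (126 usable): 192.168.17.0/25
99 hosts -> /25 (126 usable): 192.168.17.128/25
65 hosts -> /25 (126 usable): 192.168.18.0/25
Allocation: 192.168.16.0/24 (179 hosts, 254 usable); 192.168.17.0/25 (114 hosts, 126 usable); 192.168.17.128/25 (99 hosts, 126 usable); 192.168.18.0/25 (65 hosts, 126 usable)


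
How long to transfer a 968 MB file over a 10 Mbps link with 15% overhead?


Effective throughput = 10 * (1 - 15/100) = 8.5 Mbps
File size in Mb = 968 * 8 = 7744 Mb
Time = 7744 / 8.5
Time = 911.0588 seconds


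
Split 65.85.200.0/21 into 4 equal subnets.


New prefix = 21 + 2 = 23
Each subnet has 512 addresses
  65.85.200.0/23
  65.85.202.0/23
  65.85.204.0/23
  65.85.206.0/23
Subnets: 65.85.200.0/23, 65.85.202.0/23, 65.85.204.0/23, 65.85.206.0/23


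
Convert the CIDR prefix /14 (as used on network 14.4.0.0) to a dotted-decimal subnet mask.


/14 means 14 network bits, 18 host bits
Binary: 11111111111111000000000000000000
Mask: 255.252.0.0


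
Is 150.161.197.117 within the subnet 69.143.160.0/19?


Subnet network: 69.143.160.0
Test IP AND mask: 150.161.192.0
No, 150.161.197.117 is not in 69.143.160.0/19


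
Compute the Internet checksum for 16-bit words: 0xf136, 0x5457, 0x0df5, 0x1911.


Sum all words (with carry folding):
+ 0xf136 = 0xf136
+ 0x5457 = 0x458e
+ 0x0df5 = 0x5383
+ 0x1911 = 0x6c94
One's complement: ~0x6c94
Checksum = 0x936b


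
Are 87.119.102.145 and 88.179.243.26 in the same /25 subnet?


Mask: 255.255.255.128
87.119.102.145 AND mask = 87.119.102.128
88.179.243.26 AND mask = 88.179.243.0
No, different subnets (87.119.102.128 vs 88.179.243.0)


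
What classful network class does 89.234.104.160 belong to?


First octet: 89
Binary: 01011001
0xxxxxxx -> Class A (1-126)
Class A, default mask 255.0.0.0 (/8)


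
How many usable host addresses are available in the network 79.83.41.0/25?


Host bits = 32 - 25 = 7
Total addresses = 2^7 = 128
Usable = total - 2 (network and broadcast)
Usable hosts: 126


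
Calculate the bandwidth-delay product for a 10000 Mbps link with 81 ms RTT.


BDP = bandwidth * RTT
= 10000 Mbps * 81 ms
= 10000 * 1e6 * 81 / 1000 bits
= 810000000 bits
= 101250000 bytes
= 98876.9531 KB
BDP = 810000000 bits (101250000 bytes)


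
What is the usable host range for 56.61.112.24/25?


Network: 56.61.112.0
Broadcast: 56.61.112.127
First usable = network + 1
Last usable = broadcast - 1
Range: 56.61.112.1 to 56.61.112.126


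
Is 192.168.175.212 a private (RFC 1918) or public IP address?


RFC 1918 private ranges:
  10.0.0.0/8 (10.0.0.0 - 10.255.255.255)
  172.16.0.0/12 (172.16.0.0 - 172.31.255.255)
  192.168.0.0/16 (192.168.0.0 - 192.168.255.255)
Private (in 192.168.0.0/16)


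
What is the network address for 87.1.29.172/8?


IP:   01010111.00000001.00011101.10101100
Mask: 11111111.00000000.00000000.00000000
AND operation:
Net:  01010111.00000000.00000000.00000000
Network: 87.0.0.0/8


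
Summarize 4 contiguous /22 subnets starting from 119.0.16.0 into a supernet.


Original prefix: /22
Number of subnets: 4 = 2^2
New prefix = 22 - 2 = 20
Supernet: 119.0.16.0/20


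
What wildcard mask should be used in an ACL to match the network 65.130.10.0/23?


Subnet mask: 255.255.254.0
Wildcard = 255.255.255.255 - subnet mask
255 - 255 = 0
255 - 255 = 0
255 - 254 = 1
255 - 0 = 255
Wildcard: 0.0.1.255


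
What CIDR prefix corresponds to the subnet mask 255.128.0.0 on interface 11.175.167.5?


Binary: 11111111.10000000.00000000.00000000
Count leading 1s
Prefix: /9


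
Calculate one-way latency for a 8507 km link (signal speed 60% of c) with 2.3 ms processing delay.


Speed = 0.6 * 3e5 km/s = 180000 km/s
Propagation delay = 8507 / 180000 = 0.0473 s = 47.2611 ms
Processing delay = 2.3 ms
Total one-way latency = 49.5611 ms


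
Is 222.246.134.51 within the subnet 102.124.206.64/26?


Subnet network: 102.124.206.64
Test IP AND mask: 222.246.134.0
No, 222.246.134.51 is not in 102.124.206.64/26


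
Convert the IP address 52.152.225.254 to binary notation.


52 = 00110100
152 = 10011000
225 = 11100001
254 = 11111110
Binary: 00110100.10011000.11100001.11111110


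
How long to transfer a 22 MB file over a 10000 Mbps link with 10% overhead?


Effective throughput = 10000 * (1 - 10/100) = 9000 Mbps
File size in Mb = 22 * 8 = 176 Mb
Time = 176 / 9000
Time = 0.0196 seconds


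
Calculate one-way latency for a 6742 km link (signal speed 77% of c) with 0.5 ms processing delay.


Speed = 0.77 * 3e5 km/s = 231000 km/s
Propagation delay = 6742 / 231000 = 0.0292 s = 29.1861 ms
Processing delay = 0.5 ms
Total one-way latency = 29.6861 ms


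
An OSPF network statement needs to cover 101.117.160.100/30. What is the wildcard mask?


Subnet mask: 255.255.255.252
Wildcard = 255.255.255.255 - subnet mask
255 - 255 = 0
255 - 255 = 0
255 - 255 = 0
255 - 252 = 3
Wildcard: 0.0.0.3


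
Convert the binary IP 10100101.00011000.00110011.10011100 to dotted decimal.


10100101 = 165
00011000 = 24
00110011 = 51
10011100 = 156
IP: 165.24.51.156


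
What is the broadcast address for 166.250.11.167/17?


Network: 166.250.0.0/17
Host bits = 15
Set all host bits to 1:
Broadcast: 166.250.127.255


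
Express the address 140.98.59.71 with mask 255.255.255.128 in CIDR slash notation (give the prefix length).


Binary: 11111111.11111111.11111111.10000000
Count leading 1s
Prefix: /25


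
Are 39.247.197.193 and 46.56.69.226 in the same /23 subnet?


Mask: 255.255.254.0
39.247.197.193 AND mask = 39.247.196.0
46.56.69.226 AND mask = 46.56.68.0
No, different subnets (39.247.196.0 vs 46.56.68.0)


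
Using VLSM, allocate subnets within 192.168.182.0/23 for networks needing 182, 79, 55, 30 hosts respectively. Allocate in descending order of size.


182 hosts -> /24 (254 usable): 192.168.182.0/24
79 hosts -> /25 (126 usable): 192.168.183.0/25
55 hosts -> /26 (62 usable): 192.168.183.128/26
30 hosts -> /27 (30 usable): 192.168.183.192/27
Allocation: 192.168.182.0/24 (182 hosts, 254 usable); 192.168.183.0/25 (79 hosts, 126 usable); 192.168.183.128/26 (55 hosts, 62 usable); 192.168.183.192/27 (30 hosts, 30 usable)


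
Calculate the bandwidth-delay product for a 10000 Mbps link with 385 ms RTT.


BDP = bandwidth * RTT
= 10000 Mbps * 385 ms
= 10000 * 1e6 * 385 / 1000 bits
= 3850000000 bits
= 481250000 bytes
= 469970.7031 KB
BDP = 3850000000 bits (481250000 bytes)


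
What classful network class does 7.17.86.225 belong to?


First octet: 7
Binary: 00000111
0xxxxxxx -> Class A (1-126)
Class A, default mask 255.0.0.0 (/8)


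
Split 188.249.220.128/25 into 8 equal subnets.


New prefix = 25 + 3 = 28
Each subnet has 16 addresses
  188.249.220.128/28
  188.249.220.144/28
  188.249.220.160/28
  188.249.220.176/28
  188.249.220.192/28
  188.249.220.208/28
  188.249.220.224/28
  188.249.220.240/28
Subnets: 188.249.220.128/28, 188.249.220.144/28, 188.249.220.160/28, 188.249.220.176/28, 188.249.220.192/28, 188.249.220.208/28, 188.249.220.224/28, 188.249.220.240/28


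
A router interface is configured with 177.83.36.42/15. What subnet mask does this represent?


/15 means 15 network bits, 17 host bits
Binary: 11111111111111100000000000000000
Mask: 255.254.0.0


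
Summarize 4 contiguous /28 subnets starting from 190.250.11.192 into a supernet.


Original prefix: /28
Number of subnets: 4 = 2^2
New prefix = 28 - 2 = 26
Supernet: 190.250.11.192/26


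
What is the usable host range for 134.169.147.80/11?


Network: 134.160.0.0
Broadcast: 134.191.255.255
First usable = network + 1
Last usable = broadcast - 1
Range: 134.160.0.1 to 134.191.255.254


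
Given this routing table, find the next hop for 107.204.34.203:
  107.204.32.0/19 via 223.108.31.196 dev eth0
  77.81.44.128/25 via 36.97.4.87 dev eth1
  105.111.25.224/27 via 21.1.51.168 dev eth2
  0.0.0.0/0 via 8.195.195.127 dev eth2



Longest prefix match for 107.204.34.203:
  /19 107.204.32.0: MATCH
  /25 77.81.44.128: no
  /27 105.111.25.224: no
  /0 0.0.0.0: MATCH
Selected: next-hop 223.108.31.196 via eth0 (matched /19)


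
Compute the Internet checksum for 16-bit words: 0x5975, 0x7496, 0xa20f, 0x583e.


Sum all words (with carry folding):
+ 0x5975 = 0x5975
+ 0x7496 = 0xce0b
+ 0xa20f = 0x701b
+ 0x583e = 0xc859
One's complement: ~0xc859
Checksum = 0x37a6


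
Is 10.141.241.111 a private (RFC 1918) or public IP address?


RFC 1918 private ranges:
  10.0.0.0/8 (10.0.0.0 - 10.255.255.255)
  172.16.0.0/12 (172.16.0.0 - 172.31.255.255)
  192.168.0.0/16 (192.168.0.0 - 192.168.255.255)
Private (in 10.0.0.0/8)


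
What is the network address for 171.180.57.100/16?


IP:   10101011.10110100.00111001.01100100
Mask: 11111111.11111111.00000000.00000000
AND operation:
Net:  10101011.10110100.00000000.00000000
Network: 171.180.0.0/16


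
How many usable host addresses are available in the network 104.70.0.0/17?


Host bits = 32 - 17 = 15
Total addresses = 2^15 = 32768
Usable = total - 2 (network and broadcast)
Usable hosts: 32766


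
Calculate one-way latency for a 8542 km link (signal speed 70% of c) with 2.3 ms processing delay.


Speed = 0.7 * 3e5 km/s = 210000 km/s
Propagation delay = 8542 / 210000 = 0.0407 s = 40.6762 ms
Processing delay = 2.3 ms
Total one-way latency = 42.9762 ms


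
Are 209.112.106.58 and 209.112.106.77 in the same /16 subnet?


Mask: 255.255.0.0
209.112.106.58 AND mask = 209.112.0.0
209.112.106.77 AND mask = 209.112.0.0
Yes, same subnet (209.112.0.0)


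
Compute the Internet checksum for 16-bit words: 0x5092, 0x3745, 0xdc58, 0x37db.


Sum all words (with carry folding):
+ 0x5092 = 0x5092
+ 0x3745 = 0x87d7
+ 0xdc58 = 0x6430
+ 0x37db = 0x9c0b
One's complement: ~0x9c0b
Checksum = 0x63f4


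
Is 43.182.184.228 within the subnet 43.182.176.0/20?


Subnet network: 43.182.176.0
Test IP AND mask: 43.182.176.0
Yes, 43.182.184.228 is in 43.182.176.0/20


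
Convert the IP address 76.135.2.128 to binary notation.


76 = 01001100
135 = 10000111
2 = 00000010
128 = 10000000
Binary: 01001100.10000111.00000010.10000000


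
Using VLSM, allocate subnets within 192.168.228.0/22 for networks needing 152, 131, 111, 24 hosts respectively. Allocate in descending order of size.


152 hosts -> /24 (254 usable): 192.168.228.0/24
131 hosts -> /24 (254 usable): 192.168.229.0/24
111 hosts -> /25 (126 usable): 192.168.230.0/25
24 hosts -> /27 (30 usable): 192.168.230.128/27
Allocation: 192.168.228.0/24 (152 hosts, 254 usable); 192.168.229.0/24 (131 hosts, 254 usable); 192.168.230.0/25 (111 hosts, 126 usable); 192.168.230.128/27 (24 hosts, 30 usable)


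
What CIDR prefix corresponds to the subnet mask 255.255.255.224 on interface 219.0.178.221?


Binary: 11111111.11111111.11111111.11100000
Count leading 1s
Prefix: /27


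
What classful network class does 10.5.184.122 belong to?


First octet: 10
Binary: 00001010
0xxxxxxx -> Class A (1-126)
Class A, default mask 255.0.0.0 (/8)


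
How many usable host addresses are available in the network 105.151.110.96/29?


Host bits = 32 - 29 = 3
Total addresses = 2^3 = 8
Usable = total - 2 (network and broadcast)
Usable hosts: 6


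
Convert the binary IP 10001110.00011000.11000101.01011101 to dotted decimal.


10001110 = 142
00011000 = 24
11000101 = 197
01011101 = 93
IP: 142.24.197.93


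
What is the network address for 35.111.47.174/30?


IP:   00100011.01101111.00101111.10101110
Mask: 11111111.11111111.11111111.11111100
AND operation:
Net:  00100011.01101111.00101111.10101100
Network: 35.111.47.172/30


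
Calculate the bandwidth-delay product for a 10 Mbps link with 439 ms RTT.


BDP = bandwidth * RTT
= 10 Mbps * 439 ms
= 10 * 1e6 * 439 / 1000 bits
= 4390000 bits
= 548750 bytes
= 535.8887 KB
BDP = 4390000 bits (548750 bytes)


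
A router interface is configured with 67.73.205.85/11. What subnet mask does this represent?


/11 means 11 network bits, 21 host bits
Binary: 11111111111000000000000000000000
Mask: 255.224.0.0


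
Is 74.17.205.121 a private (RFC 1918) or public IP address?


RFC 1918 private ranges:
  10.0.0.0/8 (10.0.0.0 - 10.255.255.255)
  172.16.0.0/12 (172.16.0.0 - 172.31.255.255)
  192.168.0.0/16 (192.168.0.0 - 192.168.255.255)
Public (not in any RFC 1918 range)


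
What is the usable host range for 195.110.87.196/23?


Network: 195.110.86.0
Broadcast: 195.110.87.255
First usable = network + 1
Last usable = broadcast - 1
Range: 195.110.86.1 to 195.110.87.254


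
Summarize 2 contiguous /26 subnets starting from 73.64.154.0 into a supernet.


Original prefix: /26
Number of subnets: 2 = 2^1
New prefix = 26 - 1 = 25
Supernet: 73.64.154.0/25


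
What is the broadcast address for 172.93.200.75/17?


Network: 172.93.128.0/17
Host bits = 15
Set all host bits to 1:
Broadcast: 172.93.255.255


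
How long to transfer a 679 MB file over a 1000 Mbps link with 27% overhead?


Effective throughput = 1000 * (1 - 27/100) = 730 Mbps
File size in Mb = 679 * 8 = 5432 Mb
Time = 5432 / 730
Time = 7.4411 seconds


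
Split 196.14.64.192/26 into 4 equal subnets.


New prefix = 26 + 2 = 28
Each subnet has 16 addresses
  196.14.64.192/28
  196.14.64.208/28
  196.14.64.224/28
  196.14.64.240/28
Subnets: 196.14.64.192/28, 196.14.64.208/28, 196.14.64.224/28, 196.14.64.240/28


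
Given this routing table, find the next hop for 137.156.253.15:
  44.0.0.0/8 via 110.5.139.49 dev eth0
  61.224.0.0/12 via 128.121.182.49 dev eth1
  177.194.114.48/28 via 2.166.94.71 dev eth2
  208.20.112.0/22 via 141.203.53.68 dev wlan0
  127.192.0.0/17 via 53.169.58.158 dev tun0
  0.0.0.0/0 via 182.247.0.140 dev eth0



Longest prefix match for 137.156.253.15:
  /8 44.0.0.0: no
  /12 61.224.0.0: no
  /28 177.194.114.48: no
  /22 208.20.112.0: no
  /17 127.192.0.0: no
  /0 0.0.0.0: MATCH
Selected: next-hop 182.247.0.140 via eth0 (matched /0)


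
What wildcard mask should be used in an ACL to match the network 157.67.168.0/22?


Subnet mask: 255.255.252.0
Wildcard = 255.255.255.255 - subnet mask
255 - 255 = 0
255 - 255 = 0
255 - 252 = 3
255 - 0 = 255
Wildcard: 0.0.3.255


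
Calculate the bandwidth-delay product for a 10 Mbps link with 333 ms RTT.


BDP = bandwidth * RTT
= 10 Mbps * 333 ms
= 10 * 1e6 * 333 / 1000 bits
= 3330000 bits
= 416250 bytes
= 406.4941 KB
BDP = 3330000 bits (416250 bytes)


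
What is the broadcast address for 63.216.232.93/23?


Network: 63.216.232.0/23
Host bits = 9
Set all host bits to 1:
Broadcast: 63.216.233.255


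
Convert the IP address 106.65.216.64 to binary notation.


106 = 01101010
65 = 01000001
216 = 11011000
64 = 01000000
Binary: 01101010.01000001.11011000.01000000


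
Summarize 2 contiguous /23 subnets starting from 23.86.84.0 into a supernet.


Original prefix: /23
Number of subnets: 2 = 2^1
New prefix = 23 - 1 = 22
Supernet: 23.86.84.0/22


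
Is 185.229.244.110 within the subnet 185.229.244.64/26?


Subnet network: 185.229.244.64
Test IP AND mask: 185.229.244.64
Yes, 185.229.244.110 is in 185.229.244.64/26


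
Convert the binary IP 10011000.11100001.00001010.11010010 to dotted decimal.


10011000 = 152
11100001 = 225
00001010 = 10
11010010 = 210
IP: 152.225.10.210


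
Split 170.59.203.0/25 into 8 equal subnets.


New prefix = 25 + 3 = 28
Each subnet has 16 addresses
  170.59.203.0/28
  170.59.203.16/28
  170.59.203.32/28
  170.59.203.48/28
  170.59.203.64/28
  170.59.203.80/28
  170.59.203.96/28
  170.59.203.112/28
Subnets: 170.59.203.0/28, 170.59.203.16/28, 170.59.203.32/28, 170.59.203.48/28, 170.59.203.64/28, 170.59.203.80/28, 170.59.203.96/28, 170.59.203.112/28


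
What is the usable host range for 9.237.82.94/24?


Network: 9.237.82.0
Broadcast: 9.237.82.255
First usable = network + 1
Last usable = broadcast - 1
Range: 9.237.82.1 to 9.237.82.254


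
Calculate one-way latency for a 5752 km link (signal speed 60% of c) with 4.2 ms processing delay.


Speed = 0.6 * 3e5 km/s = 180000 km/s
Propagation delay = 5752 / 180000 = 0.032 s = 31.9556 ms
Processing delay = 4.2 ms
Total one-way latency = 36.1556 ms


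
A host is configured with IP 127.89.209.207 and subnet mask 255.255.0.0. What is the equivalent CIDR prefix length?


Binary: 11111111.11111111.00000000.00000000
Count leading 1s
Prefix: /16


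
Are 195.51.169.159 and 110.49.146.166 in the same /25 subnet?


Mask: 255.255.255.128
195.51.169.159 AND mask = 195.51.169.128
110.49.146.166 AND mask = 110.49.146.128
No, different subnets (195.51.169.128 vs 110.49.146.128)


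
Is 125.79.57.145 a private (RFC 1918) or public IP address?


RFC 1918 private ranges:
  10.0.0.0/8 (10.0.0.0 - 10.255.255.255)
  172.16.0.0/12 (172.16.0.0 - 172.31.255.255)
  192.168.0.0/16 (192.168.0.0 - 192.168.255.255)
Public (not in any RFC 1918 range)


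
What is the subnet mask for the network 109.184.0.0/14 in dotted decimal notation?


/14 means 14 network bits, 18 host bits
Binary: 11111111111111000000000000000000
Mask: 255.252.0.0


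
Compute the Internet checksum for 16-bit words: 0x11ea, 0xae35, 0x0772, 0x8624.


Sum all words (with carry folding):
+ 0x11ea = 0x11ea
+ 0xae35 = 0xc01f
+ 0x0772 = 0xc791
+ 0x8624 = 0x4db6
One's complement: ~0x4db6
Checksum = 0xb249


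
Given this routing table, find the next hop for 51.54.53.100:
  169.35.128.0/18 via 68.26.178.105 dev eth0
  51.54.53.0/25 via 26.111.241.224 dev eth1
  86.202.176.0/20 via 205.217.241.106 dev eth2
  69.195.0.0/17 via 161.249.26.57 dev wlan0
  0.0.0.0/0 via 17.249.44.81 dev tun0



Longest prefix match for 51.54.53.100:
  /18 169.35.128.0: no
  /25 51.54.53.0: MATCH
  /20 86.202.176.0: no
  /17 69.195.0.0: no
  /0 0.0.0.0: MATCH
Selected: next-hop 26.111.241.224 via eth1 (matched /25)


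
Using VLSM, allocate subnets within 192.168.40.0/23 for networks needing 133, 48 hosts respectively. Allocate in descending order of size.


133 hosts -> /24 (254 usable): 192.168.40.0/24
48 hosts -> /26 (62 usable): 192.168.41.0/26
Allocation: 192.168.40.0/24 (133 hosts, 254 usable); 192.168.41.0/26 (48 hosts, 62 usable)


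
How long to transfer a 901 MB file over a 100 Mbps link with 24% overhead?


Effective throughput = 100 * (1 - 24/100) = 76 Mbps
File size in Mb = 901 * 8 = 7208 Mb
Time = 7208 / 76
Time = 94.8421 seconds


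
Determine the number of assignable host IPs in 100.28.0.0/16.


Host bits = 32 - 16 = 16
Total addresses = 2^16 = 65536
Usable = total - 2 (network and broadcast)
Usable hosts: 65534


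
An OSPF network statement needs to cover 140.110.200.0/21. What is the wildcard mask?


Subnet mask: 255.255.248.0
Wildcard = 255.255.255.255 - subnet mask
255 - 255 = 0
255 - 255 = 0
255 - 248 = 7
255 - 0 = 255
Wildcard: 0.0.7.255


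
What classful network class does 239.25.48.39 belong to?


First octet: 239
Binary: 11101111
1110xxxx -> Class D (224-239)
Class D (multicast), default mask N/A


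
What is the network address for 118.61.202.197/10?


IP:   01110110.00111101.11001010.11000101
Mask: 11111111.11000000.00000000.00000000
AND operation:
Net:  01110110.00000000.00000000.00000000
Network: 118.0.0.0/10


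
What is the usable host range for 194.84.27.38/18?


Network: 194.84.0.0
Broadcast: 194.84.63.255
First usable = network + 1
Last usable = broadcast - 1
Range: 194.84.0.1 to 194.84.63.254


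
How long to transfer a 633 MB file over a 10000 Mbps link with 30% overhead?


Effective throughput = 10000 * (1 - 30/100) = 7000 Mbps
File size in Mb = 633 * 8 = 5064 Mb
Time = 5064 / 7000
Time = 0.7234 seconds


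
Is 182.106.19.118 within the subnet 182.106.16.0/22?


Subnet network: 182.106.16.0
Test IP AND mask: 182.106.16.0
Yes, 182.106.19.118 is in 182.106.16.0/22


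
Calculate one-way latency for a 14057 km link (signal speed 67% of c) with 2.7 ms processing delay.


Speed = 0.67 * 3e5 km/s = 201000 km/s
Propagation delay = 14057 / 201000 = 0.0699 s = 69.9353 ms
Processing delay = 2.7 ms
Total one-way latency = 72.6353 ms


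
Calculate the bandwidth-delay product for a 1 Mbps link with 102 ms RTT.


BDP = bandwidth * RTT
= 1 Mbps * 102 ms
= 1 * 1e6 * 102 / 1000 bits
= 102000 bits
= 12750 bytes
= 12.4512 KB
BDP = 102000 bits (12750 bytes)


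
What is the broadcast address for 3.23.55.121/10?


Network: 3.0.0.0/10
Host bits = 22
Set all host bits to 1:
Broadcast: 3.63.255.255


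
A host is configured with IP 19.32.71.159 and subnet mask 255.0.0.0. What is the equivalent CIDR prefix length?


Binary: 11111111.00000000.00000000.00000000
Count leading 1s
Prefix: /8


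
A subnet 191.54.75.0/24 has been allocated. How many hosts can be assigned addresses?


Host bits = 32 - 24 = 8
Total addresses = 2^8 = 256
Usable = total - 2 (network and broadcast)
Usable hosts: 254


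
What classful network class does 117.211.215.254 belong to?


First octet: 117
Binary: 01110101
0xxxxxxx -> Class A (1-126)
Class A, default mask 255.0.0.0 (/8)


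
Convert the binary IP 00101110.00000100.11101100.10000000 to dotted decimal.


00101110 = 46
00000100 = 4
11101100 = 236
10000000 = 128
IP: 46.4.236.128


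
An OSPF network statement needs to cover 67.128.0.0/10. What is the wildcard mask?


Subnet mask: 255.192.0.0
Wildcard = 255.255.255.255 - subnet mask
255 - 255 = 0
255 - 192 = 63
255 - 0 = 255
255 - 0 = 255
Wildcard: 0.63.255.255


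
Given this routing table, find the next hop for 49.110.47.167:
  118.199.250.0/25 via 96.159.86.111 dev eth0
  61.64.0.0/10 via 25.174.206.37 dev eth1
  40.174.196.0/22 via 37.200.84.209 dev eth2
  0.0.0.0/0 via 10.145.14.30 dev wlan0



Longest prefix match for 49.110.47.167:
  /25 118.199.250.0: no
  /10 61.64.0.0: no
  /22 40.174.196.0: no
  /0 0.0.0.0: MATCH
Selected: next-hop 10.145.14.30 via wlan0 (matched /0)


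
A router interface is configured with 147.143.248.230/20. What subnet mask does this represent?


/20 means 20 network bits, 12 host bits
Binary: 11111111111111111111000000000000
Mask: 255.255.240.0


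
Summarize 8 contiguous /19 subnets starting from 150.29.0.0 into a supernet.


Original prefix: /19
Number of subnets: 8 = 2^3
New prefix = 19 - 3 = 16
Supernet: 150.29.0.0/16


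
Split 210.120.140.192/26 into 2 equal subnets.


New prefix = 26 + 1 = 27
Each subnet has 32 addresses
  210.120.140.192/27
  210.120.140.224/27
Subnets: 210.120.140.192/27, 210.120.140.224/27


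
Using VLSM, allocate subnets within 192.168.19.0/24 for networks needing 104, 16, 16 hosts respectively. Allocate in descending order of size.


104 hosts -> /25 (126 usable): 192.168.19.0/25
16 hosts -> /27 (30 usable): 192.168.19.128/27
16 hosts -> /27 (30 usable): 192.168.19.160/27
Allocation: 192.168.19.0/25 (104 hosts, 126 usable); 192.168.19.128/27 (16 hosts, 30 usable); 192.168.19.160/27 (16 hosts, 30 usable)


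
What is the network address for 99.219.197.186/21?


IP:   01100011.11011011.11000101.10111010
Mask: 11111111.11111111.11111000.00000000
AND operation:
Net:  01100011.11011011.11000000.00000000
Network: 99.219.192.0/21


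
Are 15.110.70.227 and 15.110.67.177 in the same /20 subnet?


Mask: 255.255.240.0
15.110.70.227 AND mask = 15.110.64.0
15.110.67.177 AND mask = 15.110.64.0
Yes, same subnet (15.110.64.0)


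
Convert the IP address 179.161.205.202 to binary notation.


179 = 10110011
161 = 10100001
205 = 11001101
202 = 11001010
Binary: 10110011.10100001.11001101.11001010


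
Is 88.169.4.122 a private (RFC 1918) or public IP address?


RFC 1918 private ranges:
  10.0.0.0/8 (10.0.0.0 - 10.255.255.255)
  172.16.0.0/12 (172.16.0.0 - 172.31.255.255)
  192.168.0.0/16 (192.168.0.0 - 192.168.255.255)
Public (not in any RFC 1918 range)


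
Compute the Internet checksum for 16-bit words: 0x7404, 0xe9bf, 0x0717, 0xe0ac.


Sum all words (with carry folding):
+ 0x7404 = 0x7404
+ 0xe9bf = 0x5dc4
+ 0x0717 = 0x64db
+ 0xe0ac = 0x4588
One's complement: ~0x4588
Checksum = 0xba77


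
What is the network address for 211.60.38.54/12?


IP:   11010011.00111100.00100110.00110110
Mask: 11111111.11110000.00000000.00000000
AND operation:
Net:  11010011.00110000.00000000.00000000
Network: 211.48.0.0/12


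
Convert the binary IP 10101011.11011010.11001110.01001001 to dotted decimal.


10101011 = 171
11011010 = 218
11001110 = 206
01001001 = 73
IP: 171.218.206.73


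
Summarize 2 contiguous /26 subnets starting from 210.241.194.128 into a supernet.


Original prefix: /26
Number of subnets: 2 = 2^1
New prefix = 26 - 1 = 25
Supernet: 210.241.194.128/25


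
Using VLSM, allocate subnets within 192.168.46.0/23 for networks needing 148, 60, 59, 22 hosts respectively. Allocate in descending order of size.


148 hosts -> /24 (254 usable): 192.168.46.0/24
60 hosts -> /26 (62 usable): 192.168.47.0/26
59 hosts -> /26 (62 usable): 192.168.47.64/26
22 hosts -> /27 (30 usable): 192.168.47.128/27
Allocation: 192.168.46.0/24 (148 hosts, 254 usable); 192.168.47.0/26 (60 hosts, 62 usable); 192.168.47.64/26 (59 hosts, 62 usable); 192.168.47.128/27 (22 hosts, 30 usable)


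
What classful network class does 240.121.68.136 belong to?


First octet: 240
Binary: 11110000
1111xxxx -> Class E (240-255)
Class E (reserved), default mask N/A


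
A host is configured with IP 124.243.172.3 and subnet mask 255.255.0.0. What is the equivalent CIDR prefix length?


Binary: 11111111.11111111.00000000.00000000
Count leading 1s
Prefix: /16


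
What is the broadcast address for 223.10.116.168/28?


Network: 223.10.116.160/28
Host bits = 4
Set all host bits to 1:
Broadcast: 223.10.116.175


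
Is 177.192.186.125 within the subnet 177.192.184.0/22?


Subnet network: 177.192.184.0
Test IP AND mask: 177.192.184.0
Yes, 177.192.186.125 is in 177.192.184.0/22


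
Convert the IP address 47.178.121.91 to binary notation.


47 = 00101111
178 = 10110010
121 = 01111001
91 = 01011011
Binary: 00101111.10110010.01111001.01011011


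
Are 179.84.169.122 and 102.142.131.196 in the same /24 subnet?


Mask: 255.255.255.0
179.84.169.122 AND mask = 179.84.169.0
102.142.131.196 AND mask = 102.142.131.0
No, different subnets (179.84.169.0 vs 102.142.131.0)


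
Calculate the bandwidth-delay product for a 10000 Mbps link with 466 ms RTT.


BDP = bandwidth * RTT
= 10000 Mbps * 466 ms
= 10000 * 1e6 * 466 / 1000 bits
= 4660000000 bits
= 582500000 bytes
= 568847.6562 KB
BDP = 4660000000 bits (582500000 bytes)


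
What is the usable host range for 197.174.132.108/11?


Network: 197.160.0.0
Broadcast: 197.191.255.255
First usable = network + 1
Last usable = broadcast - 1
Range: 197.160.0.1 to 197.191.255.254


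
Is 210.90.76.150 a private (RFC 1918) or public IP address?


RFC 1918 private ranges:
  10.0.0.0/8 (10.0.0.0 - 10.255.255.255)
  172.16.0.0/12 (172.16.0.0 - 172.31.255.255)
  192.168.0.0/16 (192.168.0.0 - 192.168.255.255)
Public (not in any RFC 1918 range)


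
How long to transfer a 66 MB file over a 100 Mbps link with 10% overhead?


Effective throughput = 100 * (1 - 10/100) = 90 Mbps
File size in Mb = 66 * 8 = 528 Mb
Time = 528 / 90
Time = 5.8667 seconds


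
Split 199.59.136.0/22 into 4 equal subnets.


New prefix = 22 + 2 = 24
Each subnet has 256 addresses
  199.59.136.0/24
  199.59.137.0/24
  199.59.138.0/24
  199.59.139.0/24
Subnets: 199.59.136.0/24, 199.59.137.0/24, 199.59.138.0/24, 199.59.139.0/24


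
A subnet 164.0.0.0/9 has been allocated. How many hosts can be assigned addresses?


Host bits = 32 - 9 = 23
Total addresses = 2^23 = 8388608
Usable = total - 2 (network and broadcast)
Usable hosts: 8388606


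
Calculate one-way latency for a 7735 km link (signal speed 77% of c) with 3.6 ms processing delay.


Speed = 0.77 * 3e5 km/s = 231000 km/s
Propagation delay = 7735 / 231000 = 0.0335 s = 33.4848 ms
Processing delay = 3.6 ms
Total one-way latency = 37.0848 ms


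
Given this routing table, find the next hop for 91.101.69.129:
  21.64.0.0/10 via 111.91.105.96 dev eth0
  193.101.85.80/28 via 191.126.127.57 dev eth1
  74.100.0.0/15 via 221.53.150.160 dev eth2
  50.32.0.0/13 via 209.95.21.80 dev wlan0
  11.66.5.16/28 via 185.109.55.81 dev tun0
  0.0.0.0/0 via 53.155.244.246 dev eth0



Longest prefix match for 91.101.69.129:
  /10 21.64.0.0: no
  /28 193.101.85.80: no
  /15 74.100.0.0: no
  /13 50.32.0.0: no
  /28 11.66.5.16: no
  /0 0.0.0.0: MATCH
Selected: next-hop 53.155.244.246 via eth0 (matched /0)


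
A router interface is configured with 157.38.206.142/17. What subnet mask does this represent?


/17 means 17 network bits, 15 host bits
Binary: 11111111111111111000000000000000
Mask: 255.255.128.0


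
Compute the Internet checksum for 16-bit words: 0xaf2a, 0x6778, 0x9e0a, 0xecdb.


Sum all words (with carry folding):
+ 0xaf2a = 0xaf2a
+ 0x6778 = 0x16a3
+ 0x9e0a = 0xb4ad
+ 0xecdb = 0xa189
One's complement: ~0xa189
Checksum = 0x5e76


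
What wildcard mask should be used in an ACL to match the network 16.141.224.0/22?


Subnet mask: 255.255.252.0
Wildcard = 255.255.255.255 - subnet mask
255 - 255 = 0
255 - 255 = 0
255 - 252 = 3
255 - 0 = 255
Wildcard: 0.0.3.255


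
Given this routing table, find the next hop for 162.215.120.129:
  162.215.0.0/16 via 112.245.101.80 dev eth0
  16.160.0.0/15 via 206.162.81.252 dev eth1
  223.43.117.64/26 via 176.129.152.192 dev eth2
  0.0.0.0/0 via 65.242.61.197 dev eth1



Longest prefix match for 162.215.120.129:
  /16 162.215.0.0: MATCH
  /15 16.160.0.0: no
  /26 223.43.117.64: no
  /0 0.0.0.0: MATCH
Selected: next-hop 112.245.101.80 via eth0 (matched /16)


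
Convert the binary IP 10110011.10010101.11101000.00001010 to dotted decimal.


10110011 = 179
10010101 = 149
11101000 = 232
00001010 = 10
IP: 179.149.232.10


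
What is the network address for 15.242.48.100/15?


IP:   00001111.11110010.00110000.01100100
Mask: 11111111.11111110.00000000.00000000
AND operation:
Net:  00001111.11110010.00000000.00000000
Network: 15.242.0.0/15


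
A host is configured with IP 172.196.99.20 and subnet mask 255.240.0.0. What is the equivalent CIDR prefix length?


Binary: 11111111.11110000.00000000.00000000
Count leading 1s
Prefix: /12


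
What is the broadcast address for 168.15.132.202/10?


Network: 168.0.0.0/10
Host bits = 22
Set all host bits to 1:
Broadcast: 168.63.255.255


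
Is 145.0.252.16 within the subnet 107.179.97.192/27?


Subnet network: 107.179.97.192
Test IP AND mask: 145.0.252.0
No, 145.0.252.16 is not in 107.179.97.192/27


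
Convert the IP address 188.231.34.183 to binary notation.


188 = 10111100
231 = 11100111
34 = 00100010
183 = 10110111
Binary: 10111100.11100111.00100010.10110111


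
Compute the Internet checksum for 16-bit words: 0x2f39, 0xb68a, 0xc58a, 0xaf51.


Sum all words (with carry folding):
+ 0x2f39 = 0x2f39
+ 0xb68a = 0xe5c3
+ 0xc58a = 0xab4e
+ 0xaf51 = 0x5aa0
One's complement: ~0x5aa0
Checksum = 0xa55f


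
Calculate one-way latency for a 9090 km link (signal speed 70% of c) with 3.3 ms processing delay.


Speed = 0.7 * 3e5 km/s = 210000 km/s
Propagation delay = 9090 / 210000 = 0.0433 s = 43.2857 ms
Processing delay = 3.3 ms
Total one-way latency = 46.5857 ms


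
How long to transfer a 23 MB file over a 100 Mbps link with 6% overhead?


Effective throughput = 100 * (1 - 6/100) = 94 Mbps
File size in Mb = 23 * 8 = 184 Mb
Time = 184 / 94
Time = 1.9574 seconds


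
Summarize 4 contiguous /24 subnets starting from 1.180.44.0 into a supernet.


Original prefix: /24
Number of subnets: 4 = 2^2
New prefix = 24 - 2 = 22
Supernet: 1.180.44.0/22


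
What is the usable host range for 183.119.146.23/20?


Network: 183.119.144.0
Broadcast: 183.119.159.255
First usable = network + 1
Last usable = broadcast - 1
Range: 183.119.144.1 to 183.119.159.254


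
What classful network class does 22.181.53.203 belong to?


First octet: 22
Binary: 00010110
0xxxxxxx -> Class A (1-126)
Class A, default mask 255.0.0.0 (/8)


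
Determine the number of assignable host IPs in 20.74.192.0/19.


Host bits = 32 - 19 = 13
Total addresses = 2^13 = 8192
Usable = total - 2 (network and broadcast)
Usable hosts: 8190


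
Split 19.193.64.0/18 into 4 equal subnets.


New prefix = 18 + 2 = 20
Each subnet has 4096 addresses
  19.193.64.0/20
  19.193.80.0/20
  19.193.96.0/20
  19.193.112.0/20
Subnets: 19.193.64.0/20, 19.193.80.0/20, 19.193.96.0/20, 19.193.112.0/20


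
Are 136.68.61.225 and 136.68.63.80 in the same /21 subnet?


Mask: 255.255.248.0
136.68.61.225 AND mask = 136.68.56.0
136.68.63.80 AND mask = 136.68.56.0
Yes, same subnet (136.68.56.0)


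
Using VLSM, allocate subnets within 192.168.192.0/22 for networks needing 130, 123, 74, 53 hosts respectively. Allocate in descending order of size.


130 hosts -> /24 (254 usable): 192.168.192.0/24
123 hosts -> /25 (126 usable): 192.168.193.0/25
74 hosts -> /25 (126 usable): 192.168.193.128/25
53 hosts -> /26 (62 usable): 192.168.194.0/26
Allocation: 192.168.192.0/24 (130 hosts, 254 usable); 192.168.193.0/25 (123 hosts, 126 usable); 192.168.193.128/25 (74 hosts, 126 usable); 192.168.194.0/26 (53 hosts, 62 usable)


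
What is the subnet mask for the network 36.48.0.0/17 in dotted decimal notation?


/17 means 17 network bits, 15 host bits
Binary: 11111111111111111000000000000000
Mask: 255.255.128.0


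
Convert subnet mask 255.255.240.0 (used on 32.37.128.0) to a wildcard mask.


Subnet mask: 255.255.240.0
Wildcard = 255.255.255.255 - subnet mask
255 - 255 = 0
255 - 255 = 0
255 - 240 = 15
255 - 0 = 255
Wildcard: 0.0.15.255


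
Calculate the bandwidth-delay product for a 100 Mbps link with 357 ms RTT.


BDP = bandwidth * RTT
= 100 Mbps * 357 ms
= 100 * 1e6 * 357 / 1000 bits
= 35700000 bits
= 4462500 bytes
= 4357.9102 KB
BDP = 35700000 bits (4462500 bytes)


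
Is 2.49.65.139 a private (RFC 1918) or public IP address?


RFC 1918 private ranges:
  10.0.0.0/8 (10.0.0.0 - 10.255.255.255)
  172.16.0.0/12 (172.16.0.0 - 172.31.255.255)
  192.168.0.0/16 (192.168.0.0 - 192.168.255.255)
Public (not in any RFC 1918 range)


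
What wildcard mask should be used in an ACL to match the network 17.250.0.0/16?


Subnet mask: 255.255.0.0
Wildcard = 255.255.255.255 - subnet mask
255 - 255 = 0
255 - 255 = 0
255 - 0 = 255
255 - 0 = 255
Wildcard: 0.0.255.255


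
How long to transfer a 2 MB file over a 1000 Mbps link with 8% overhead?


Effective throughput = 1000 * (1 - 8/100) = 920 Mbps
File size in Mb = 2 * 8 = 16 Mb
Time = 16 / 920
Time = 0.0174 seconds


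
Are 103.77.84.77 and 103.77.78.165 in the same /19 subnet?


Mask: 255.255.224.0
103.77.84.77 AND mask = 103.77.64.0
103.77.78.165 AND mask = 103.77.64.0
Yes, same subnet (103.77.64.0)


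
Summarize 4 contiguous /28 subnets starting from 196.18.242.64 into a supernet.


Original prefix: /28
Number of subnets: 4 = 2^2
New prefix = 28 - 2 = 26
Supernet: 196.18.242.64/26


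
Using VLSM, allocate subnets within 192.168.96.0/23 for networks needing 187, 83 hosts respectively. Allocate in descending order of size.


187 hosts -> /24 (254 usable): 192.168.96.0/24
83 hosts -> /25 (126 usable): 192.168.97.0/25
Allocation: 192.168.96.0/24 (187 hosts, 254 usable); 192.168.97.0/25 (83 hosts, 126 usable)


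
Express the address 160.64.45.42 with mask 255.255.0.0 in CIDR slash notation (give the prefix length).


Binary: 11111111.11111111.00000000.00000000
Count leading 1s
Prefix: /16


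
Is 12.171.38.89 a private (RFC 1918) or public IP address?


RFC 1918 private ranges:
  10.0.0.0/8 (10.0.0.0 - 10.255.255.255)
  172.16.0.0/12 (172.16.0.0 - 172.31.255.255)
  192.168.0.0/16 (192.168.0.0 - 192.168.255.255)
Public (not in any RFC 1918 range)


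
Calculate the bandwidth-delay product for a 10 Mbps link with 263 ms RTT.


BDP = bandwidth * RTT
= 10 Mbps * 263 ms
= 10 * 1e6 * 263 / 1000 bits
= 2630000 bits
= 328750 bytes
= 321.0449 KB
BDP = 2630000 bits (328750 bytes)


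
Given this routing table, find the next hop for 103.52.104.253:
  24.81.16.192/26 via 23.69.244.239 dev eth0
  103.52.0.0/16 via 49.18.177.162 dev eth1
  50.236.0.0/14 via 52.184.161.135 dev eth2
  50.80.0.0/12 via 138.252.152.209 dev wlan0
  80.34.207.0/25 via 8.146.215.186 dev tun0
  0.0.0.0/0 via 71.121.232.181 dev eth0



Longest prefix match for 103.52.104.253:
  /26 24.81.16.192: no
  /16 103.52.0.0: MATCH
  /14 50.236.0.0: no
  /12 50.80.0.0: no
  /25 80.34.207.0: no
  /0 0.0.0.0: MATCH
Selected: next-hop 49.18.177.162 via eth1 (matched /16)


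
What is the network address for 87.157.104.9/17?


IP:   01010111.10011101.01101000.00001001
Mask: 11111111.11111111.10000000.00000000
AND operation:
Net:  01010111.10011101.00000000.00000000
Network: 87.157.0.0/17


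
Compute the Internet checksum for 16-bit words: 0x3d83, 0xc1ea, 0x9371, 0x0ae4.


Sum all words (with carry folding):
+ 0x3d83 = 0x3d83
+ 0xc1ea = 0xff6d
+ 0x9371 = 0x92df
+ 0x0ae4 = 0x9dc3
One's complement: ~0x9dc3
Checksum = 0x623c


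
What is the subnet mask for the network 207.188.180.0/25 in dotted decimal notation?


/25 means 25 network bits, 7 host bits
Binary: 11111111111111111111111110000000
Mask: 255.255.255.128


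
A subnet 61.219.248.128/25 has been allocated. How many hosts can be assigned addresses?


Host bits = 32 - 25 = 7
Total addresses = 2^7 = 128
Usable = total - 2 (network and broadcast)
Usable hosts: 126


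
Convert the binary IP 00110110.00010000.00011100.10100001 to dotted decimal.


00110110 = 54
00010000 = 16
00011100 = 28
10100001 = 161
IP: 54.16.28.161


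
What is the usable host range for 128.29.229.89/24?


Network: 128.29.229.0
Broadcast: 128.29.229.255
First usable = network + 1
Last usable = broadcast - 1
Range: 128.29.229.1 to 128.29.229.254


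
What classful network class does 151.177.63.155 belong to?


First octet: 151
Binary: 10010111
10xxxxxx -> Class B (128-191)
Class B, default mask 255.255.0.0 (/16)


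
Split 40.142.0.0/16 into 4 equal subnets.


New prefix = 16 + 2 = 18
Each subnet has 16384 addresses
  40.142.0.0/18
  40.142.64.0/18
  40.142.128.0/18
  40.142.192.0/18
Subnets: 40.142.0.0/18, 40.142.64.0/18, 40.142.128.0/18, 40.142.192.0/18


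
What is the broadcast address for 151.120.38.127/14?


Network: 151.120.0.0/14
Host bits = 18
Set all host bits to 1:
Broadcast: 151.123.255.255


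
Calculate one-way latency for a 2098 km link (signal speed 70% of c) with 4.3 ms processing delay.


Speed = 0.7 * 3e5 km/s = 210000 km/s
Propagation delay = 2098 / 210000 = 0.01 s = 9.9905 ms
Processing delay = 4.3 ms
Total one-way latency = 14.2905 ms


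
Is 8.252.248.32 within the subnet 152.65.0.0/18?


Subnet network: 152.65.0.0
Test IP AND mask: 8.252.192.0
No, 8.252.248.32 is not in 152.65.0.0/18


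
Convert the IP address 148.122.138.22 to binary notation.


148 = 10010100
122 = 01111010
138 = 10001010
22 = 00010110
Binary: 10010100.01111010.10001010.00010110


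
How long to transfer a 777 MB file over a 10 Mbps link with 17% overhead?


Effective throughput = 10 * (1 - 17/100) = 8.3 Mbps
File size in Mb = 777 * 8 = 6216 Mb
Time = 6216 / 8.3
Time = 748.9157 seconds


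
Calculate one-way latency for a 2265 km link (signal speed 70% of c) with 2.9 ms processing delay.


Speed = 0.7 * 3e5 km/s = 210000 km/s
Propagation delay = 2265 / 210000 = 0.0108 s = 10.7857 ms
Processing delay = 2.9 ms
Total one-way latency = 13.6857 ms


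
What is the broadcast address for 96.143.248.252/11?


Network: 96.128.0.0/11
Host bits = 21
Set all host bits to 1:
Broadcast: 96.159.255.255


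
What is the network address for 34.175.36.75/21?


IP:   00100010.10101111.00100100.01001011
Mask: 11111111.11111111.11111000.00000000
AND operation:
Net:  00100010.10101111.00100000.00000000
Network: 34.175.32.0/21
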